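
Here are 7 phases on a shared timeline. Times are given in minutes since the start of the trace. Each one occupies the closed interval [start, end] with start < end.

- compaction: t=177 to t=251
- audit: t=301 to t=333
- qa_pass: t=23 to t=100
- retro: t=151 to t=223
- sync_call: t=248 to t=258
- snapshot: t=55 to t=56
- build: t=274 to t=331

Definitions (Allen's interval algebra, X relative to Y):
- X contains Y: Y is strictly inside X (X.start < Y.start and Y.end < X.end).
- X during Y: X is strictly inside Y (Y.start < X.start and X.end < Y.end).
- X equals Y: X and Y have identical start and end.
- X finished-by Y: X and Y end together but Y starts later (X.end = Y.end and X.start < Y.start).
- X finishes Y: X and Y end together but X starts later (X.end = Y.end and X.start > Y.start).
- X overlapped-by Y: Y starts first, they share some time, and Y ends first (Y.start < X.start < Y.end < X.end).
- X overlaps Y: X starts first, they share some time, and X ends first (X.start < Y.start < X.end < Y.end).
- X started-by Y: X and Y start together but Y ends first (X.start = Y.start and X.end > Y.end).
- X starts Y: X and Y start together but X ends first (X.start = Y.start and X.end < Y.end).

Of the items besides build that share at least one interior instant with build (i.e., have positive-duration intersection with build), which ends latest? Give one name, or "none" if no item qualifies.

Target build = [t=274, t=331].
audit [t=301, t=333] → overlapped-by → candidate.
compaction [t=177, t=251] → before → excluded.
qa_pass [t=23, t=100] → before → excluded.
retro [t=151, t=223] → before → excluded.
snapshot [t=55, t=56] → before → excluded.
sync_call [t=248, t=258] → before → excluded.
Among candidates, latest end is t=333 → audit.

audit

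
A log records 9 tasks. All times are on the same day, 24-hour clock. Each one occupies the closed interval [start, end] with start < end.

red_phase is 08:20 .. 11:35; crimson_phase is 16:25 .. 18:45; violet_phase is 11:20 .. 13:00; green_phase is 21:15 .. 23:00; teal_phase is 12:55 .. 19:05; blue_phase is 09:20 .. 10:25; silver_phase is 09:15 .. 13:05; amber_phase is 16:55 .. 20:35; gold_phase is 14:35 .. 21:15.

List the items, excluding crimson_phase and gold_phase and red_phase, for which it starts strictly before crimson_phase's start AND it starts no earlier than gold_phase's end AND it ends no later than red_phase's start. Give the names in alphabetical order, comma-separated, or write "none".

Conditions: its start is strictly before crimson_phase's start (X.start < 16:25) AND its start is no earlier than gold_phase's end (X.start >= 21:15) AND its end is no later than red_phase's start (X.end <= 08:20).
amber_phase: start 16:55 < 16:25? ✗; start 16:55 >= 21:15? ✗; end 20:35 <= 08:20? ✗ → no.
blue_phase: start 09:20 < 16:25? ✓; start 09:20 >= 21:15? ✗; end 10:25 <= 08:20? ✗ → no.
green_phase: start 21:15 < 16:25? ✗; start 21:15 >= 21:15? ✓; end 23:00 <= 08:20? ✗ → no.
silver_phase: start 09:15 < 16:25? ✓; start 09:15 >= 21:15? ✗; end 13:05 <= 08:20? ✗ → no.
teal_phase: start 12:55 < 16:25? ✓; start 12:55 >= 21:15? ✗; end 19:05 <= 08:20? ✗ → no.
violet_phase: start 11:20 < 16:25? ✓; start 11:20 >= 21:15? ✗; end 13:00 <= 08:20? ✗ → no.
Result: none.

none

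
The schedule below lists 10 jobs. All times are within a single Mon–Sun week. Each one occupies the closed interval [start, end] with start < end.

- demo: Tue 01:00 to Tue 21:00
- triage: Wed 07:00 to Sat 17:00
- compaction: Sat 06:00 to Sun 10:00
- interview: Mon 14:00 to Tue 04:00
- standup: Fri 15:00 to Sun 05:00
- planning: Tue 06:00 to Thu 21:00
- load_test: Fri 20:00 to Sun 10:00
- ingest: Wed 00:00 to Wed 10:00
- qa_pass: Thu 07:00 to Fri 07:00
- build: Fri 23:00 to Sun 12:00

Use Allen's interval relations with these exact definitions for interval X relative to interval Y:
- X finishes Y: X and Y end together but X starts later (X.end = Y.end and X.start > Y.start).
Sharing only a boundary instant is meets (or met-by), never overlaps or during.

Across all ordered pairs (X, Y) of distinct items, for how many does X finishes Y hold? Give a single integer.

Checking all 90 ordered pairs for relation 'finishes'; matching pairs in alphabetical order:
(compaction, load_test): compaction finishes load_test ✓
Count: 1.

1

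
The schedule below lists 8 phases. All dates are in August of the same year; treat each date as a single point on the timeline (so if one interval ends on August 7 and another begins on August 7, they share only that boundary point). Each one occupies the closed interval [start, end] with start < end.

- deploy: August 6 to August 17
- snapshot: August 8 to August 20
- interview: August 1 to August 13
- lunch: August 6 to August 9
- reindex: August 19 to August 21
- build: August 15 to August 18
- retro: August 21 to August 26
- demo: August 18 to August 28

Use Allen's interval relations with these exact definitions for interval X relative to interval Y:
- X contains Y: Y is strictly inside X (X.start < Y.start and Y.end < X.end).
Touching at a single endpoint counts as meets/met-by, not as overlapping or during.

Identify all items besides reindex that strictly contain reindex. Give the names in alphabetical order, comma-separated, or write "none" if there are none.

Target reindex = [August 19, August 21].
build [August 15, August 18] → before → no.
demo [August 18, August 28] → contains → yes.
deploy [August 6, August 17] → before → no.
interview [August 1, August 13] → before → no.
lunch [August 6, August 9] → before → no.
retro [August 21, August 26] → met-by → no.
snapshot [August 8, August 20] → overlaps → no.
Result: demo.

demo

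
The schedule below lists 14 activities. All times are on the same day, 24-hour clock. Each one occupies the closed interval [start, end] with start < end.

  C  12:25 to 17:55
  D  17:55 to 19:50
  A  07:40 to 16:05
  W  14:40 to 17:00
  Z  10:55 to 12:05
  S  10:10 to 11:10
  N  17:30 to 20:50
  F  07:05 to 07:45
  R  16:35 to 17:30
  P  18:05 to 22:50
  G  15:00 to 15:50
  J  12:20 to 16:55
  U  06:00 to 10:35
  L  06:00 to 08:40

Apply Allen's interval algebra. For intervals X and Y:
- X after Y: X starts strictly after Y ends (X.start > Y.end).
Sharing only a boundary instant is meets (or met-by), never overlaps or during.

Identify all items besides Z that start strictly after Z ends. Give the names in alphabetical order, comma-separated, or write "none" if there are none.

C, D, G, J, N, P, R, W

Target Z = [10:55, 12:05].
A [07:40, 16:05] → contains → no.
C [12:25, 17:55] → after → yes.
D [17:55, 19:50] → after → yes.
F [07:05, 07:45] → before → no.
G [15:00, 15:50] → after → yes.
J [12:20, 16:55] → after → yes.
L [06:00, 08:40] → before → no.
N [17:30, 20:50] → after → yes.
P [18:05, 22:50] → after → yes.
R [16:35, 17:30] → after → yes.
S [10:10, 11:10] → overlaps → no.
U [06:00, 10:35] → before → no.
W [14:40, 17:00] → after → yes.
Result: C, D, G, J, N, P, R, W.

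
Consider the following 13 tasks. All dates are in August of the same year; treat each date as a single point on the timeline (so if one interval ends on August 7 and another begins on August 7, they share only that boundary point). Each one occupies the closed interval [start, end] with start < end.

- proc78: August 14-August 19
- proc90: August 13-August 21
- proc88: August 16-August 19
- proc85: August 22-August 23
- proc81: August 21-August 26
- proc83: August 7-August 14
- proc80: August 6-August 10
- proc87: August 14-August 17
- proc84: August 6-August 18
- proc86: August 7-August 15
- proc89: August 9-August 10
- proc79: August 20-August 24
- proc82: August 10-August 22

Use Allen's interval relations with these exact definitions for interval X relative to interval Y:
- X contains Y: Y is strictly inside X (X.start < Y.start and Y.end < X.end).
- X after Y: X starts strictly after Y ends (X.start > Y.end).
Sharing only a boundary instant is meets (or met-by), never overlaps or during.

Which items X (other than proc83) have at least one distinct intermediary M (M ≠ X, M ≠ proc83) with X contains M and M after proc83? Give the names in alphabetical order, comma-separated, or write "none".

proc79, proc81, proc82, proc90

Target proc83 = [August 7, August 14].
Intermediaries M with M after proc83: proc79, proc81, proc85, proc88.
Via proc79 — items with X contains proc79: none.
Via proc81 — items with X contains proc81: none.
Via proc85 — items with X contains proc85: proc79, proc81.
Via proc88 — items with X contains proc88: proc82, proc90.
Union: proc79, proc81, proc82, proc90.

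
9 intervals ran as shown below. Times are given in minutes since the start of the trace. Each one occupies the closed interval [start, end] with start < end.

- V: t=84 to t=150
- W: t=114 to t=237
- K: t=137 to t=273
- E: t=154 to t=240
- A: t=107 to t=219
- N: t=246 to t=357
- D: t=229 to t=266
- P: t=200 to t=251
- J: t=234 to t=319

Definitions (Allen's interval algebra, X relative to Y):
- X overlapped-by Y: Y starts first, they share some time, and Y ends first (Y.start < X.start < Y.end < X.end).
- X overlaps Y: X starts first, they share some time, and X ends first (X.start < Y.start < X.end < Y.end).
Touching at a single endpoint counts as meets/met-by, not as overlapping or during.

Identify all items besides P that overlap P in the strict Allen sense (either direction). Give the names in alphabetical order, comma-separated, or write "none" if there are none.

Target P = [t=200, t=251].
A [t=107, t=219] → overlaps → yes.
D [t=229, t=266] → overlapped-by → yes.
E [t=154, t=240] → overlaps → yes.
J [t=234, t=319] → overlapped-by → yes.
K [t=137, t=273] → contains → no.
N [t=246, t=357] → overlapped-by → yes.
V [t=84, t=150] → before → no.
W [t=114, t=237] → overlaps → yes.
Result: A, D, E, J, N, W.

A, D, E, J, N, W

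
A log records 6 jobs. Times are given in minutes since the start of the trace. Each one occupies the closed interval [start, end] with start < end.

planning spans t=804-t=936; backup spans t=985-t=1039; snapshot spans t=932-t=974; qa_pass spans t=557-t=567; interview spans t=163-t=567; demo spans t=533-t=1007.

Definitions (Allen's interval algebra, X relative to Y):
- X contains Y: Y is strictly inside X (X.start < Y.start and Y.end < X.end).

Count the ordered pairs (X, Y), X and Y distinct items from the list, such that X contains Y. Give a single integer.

3

Checking all 30 ordered pairs for relation 'contains'; matching pairs in alphabetical order:
(demo, planning): demo contains planning ✓
(demo, qa_pass): demo contains qa_pass ✓
(demo, snapshot): demo contains snapshot ✓
Count: 3.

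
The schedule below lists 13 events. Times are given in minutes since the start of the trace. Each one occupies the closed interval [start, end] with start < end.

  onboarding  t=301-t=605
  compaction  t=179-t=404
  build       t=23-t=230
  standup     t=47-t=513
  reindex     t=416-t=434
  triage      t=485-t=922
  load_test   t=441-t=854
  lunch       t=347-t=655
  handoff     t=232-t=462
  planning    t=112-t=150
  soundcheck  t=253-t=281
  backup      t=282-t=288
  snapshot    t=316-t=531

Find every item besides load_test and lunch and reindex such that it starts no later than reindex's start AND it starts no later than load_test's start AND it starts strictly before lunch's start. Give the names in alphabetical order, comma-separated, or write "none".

backup, build, compaction, handoff, onboarding, planning, snapshot, soundcheck, standup

Conditions: its start is no later than reindex's start (X.start <= t=416) AND its start is no later than load_test's start (X.start <= t=441) AND its start is strictly before lunch's start (X.start < t=347).
backup: start t=282 <= t=416? ✓; start t=282 <= t=441? ✓; start t=282 < t=347? ✓ → yes.
build: start t=23 <= t=416? ✓; start t=23 <= t=441? ✓; start t=23 < t=347? ✓ → yes.
compaction: start t=179 <= t=416? ✓; start t=179 <= t=441? ✓; start t=179 < t=347? ✓ → yes.
handoff: start t=232 <= t=416? ✓; start t=232 <= t=441? ✓; start t=232 < t=347? ✓ → yes.
onboarding: start t=301 <= t=416? ✓; start t=301 <= t=441? ✓; start t=301 < t=347? ✓ → yes.
planning: start t=112 <= t=416? ✓; start t=112 <= t=441? ✓; start t=112 < t=347? ✓ → yes.
snapshot: start t=316 <= t=416? ✓; start t=316 <= t=441? ✓; start t=316 < t=347? ✓ → yes.
soundcheck: start t=253 <= t=416? ✓; start t=253 <= t=441? ✓; start t=253 < t=347? ✓ → yes.
standup: start t=47 <= t=416? ✓; start t=47 <= t=441? ✓; start t=47 < t=347? ✓ → yes.
triage: start t=485 <= t=416? ✗; start t=485 <= t=441? ✗; start t=485 < t=347? ✗ → no.
Result: backup, build, compaction, handoff, onboarding, planning, snapshot, soundcheck, standup.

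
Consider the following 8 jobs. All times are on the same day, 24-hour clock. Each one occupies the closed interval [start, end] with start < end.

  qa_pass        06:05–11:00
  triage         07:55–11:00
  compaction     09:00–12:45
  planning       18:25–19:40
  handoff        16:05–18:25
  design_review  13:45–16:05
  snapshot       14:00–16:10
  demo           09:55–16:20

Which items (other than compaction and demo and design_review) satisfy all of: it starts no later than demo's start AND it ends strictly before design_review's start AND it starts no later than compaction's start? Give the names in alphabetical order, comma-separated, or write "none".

qa_pass, triage

Conditions: its start is no later than demo's start (X.start <= 09:55) AND its end is strictly before design_review's start (X.end < 13:45) AND its start is no later than compaction's start (X.start <= 09:00).
handoff: start 16:05 <= 09:55? ✗; end 18:25 < 13:45? ✗; start 16:05 <= 09:00? ✗ → no.
planning: start 18:25 <= 09:55? ✗; end 19:40 < 13:45? ✗; start 18:25 <= 09:00? ✗ → no.
qa_pass: start 06:05 <= 09:55? ✓; end 11:00 < 13:45? ✓; start 06:05 <= 09:00? ✓ → yes.
snapshot: start 14:00 <= 09:55? ✗; end 16:10 < 13:45? ✗; start 14:00 <= 09:00? ✗ → no.
triage: start 07:55 <= 09:55? ✓; end 11:00 < 13:45? ✓; start 07:55 <= 09:00? ✓ → yes.
Result: qa_pass, triage.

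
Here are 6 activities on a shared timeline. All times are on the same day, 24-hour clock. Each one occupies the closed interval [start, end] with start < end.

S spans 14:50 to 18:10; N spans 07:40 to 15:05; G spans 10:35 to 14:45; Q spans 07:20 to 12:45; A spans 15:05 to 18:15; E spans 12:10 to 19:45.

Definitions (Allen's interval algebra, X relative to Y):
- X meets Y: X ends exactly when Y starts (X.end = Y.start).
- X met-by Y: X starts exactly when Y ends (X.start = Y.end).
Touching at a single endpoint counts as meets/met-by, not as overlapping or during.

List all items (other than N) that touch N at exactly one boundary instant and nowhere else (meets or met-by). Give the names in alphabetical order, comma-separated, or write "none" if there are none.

A

Target N = [07:40, 15:05].
A [15:05, 18:15] → met-by → yes.
E [12:10, 19:45] → overlapped-by → no.
G [10:35, 14:45] → during → no.
Q [07:20, 12:45] → overlaps → no.
S [14:50, 18:10] → overlapped-by → no.
Result: A.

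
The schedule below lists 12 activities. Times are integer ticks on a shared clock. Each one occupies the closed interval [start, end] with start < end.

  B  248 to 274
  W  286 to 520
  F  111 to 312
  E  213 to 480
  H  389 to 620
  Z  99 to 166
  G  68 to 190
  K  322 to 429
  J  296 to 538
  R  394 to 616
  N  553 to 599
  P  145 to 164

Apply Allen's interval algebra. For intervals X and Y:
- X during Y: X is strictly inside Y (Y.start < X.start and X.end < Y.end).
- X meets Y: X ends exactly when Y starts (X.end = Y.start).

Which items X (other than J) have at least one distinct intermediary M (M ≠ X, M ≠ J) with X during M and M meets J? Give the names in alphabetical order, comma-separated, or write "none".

Target J = [296, 538].
Intermediaries M with M meets J: none.
Union: none.

none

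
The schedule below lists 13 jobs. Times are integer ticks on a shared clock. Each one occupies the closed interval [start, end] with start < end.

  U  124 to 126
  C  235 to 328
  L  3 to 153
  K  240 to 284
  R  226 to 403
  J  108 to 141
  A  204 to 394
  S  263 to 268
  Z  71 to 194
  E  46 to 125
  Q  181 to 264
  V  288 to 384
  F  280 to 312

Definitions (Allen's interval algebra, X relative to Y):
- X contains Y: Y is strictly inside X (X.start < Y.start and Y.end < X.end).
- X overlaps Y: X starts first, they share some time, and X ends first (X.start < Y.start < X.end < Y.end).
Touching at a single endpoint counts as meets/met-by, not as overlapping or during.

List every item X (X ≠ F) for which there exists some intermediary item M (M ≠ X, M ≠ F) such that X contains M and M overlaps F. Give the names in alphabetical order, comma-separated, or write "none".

A, C, R

Target F = [280, 312].
Intermediaries M with M overlaps F: K.
Via K — items with X contains K: A, C, R.
Union: A, C, R.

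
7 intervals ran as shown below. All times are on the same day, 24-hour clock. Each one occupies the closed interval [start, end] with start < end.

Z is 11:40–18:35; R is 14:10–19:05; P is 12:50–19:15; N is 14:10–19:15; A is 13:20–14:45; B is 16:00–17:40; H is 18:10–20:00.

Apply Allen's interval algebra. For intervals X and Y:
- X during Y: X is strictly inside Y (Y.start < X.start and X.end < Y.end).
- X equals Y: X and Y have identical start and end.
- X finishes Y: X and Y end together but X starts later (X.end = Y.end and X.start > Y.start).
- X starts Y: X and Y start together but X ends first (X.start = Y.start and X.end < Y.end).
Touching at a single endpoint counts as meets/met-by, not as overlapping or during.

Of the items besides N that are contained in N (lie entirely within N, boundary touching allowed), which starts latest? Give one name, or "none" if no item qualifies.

Target N = [14:10, 19:15].
A [13:20, 14:45] → overlaps → excluded.
B [16:00, 17:40] → during → candidate.
H [18:10, 20:00] → overlapped-by → excluded.
P [12:50, 19:15] → finished-by → excluded.
R [14:10, 19:05] → starts → candidate.
Z [11:40, 18:35] → overlaps → excluded.
Among candidates, latest start is 16:00 → B.

B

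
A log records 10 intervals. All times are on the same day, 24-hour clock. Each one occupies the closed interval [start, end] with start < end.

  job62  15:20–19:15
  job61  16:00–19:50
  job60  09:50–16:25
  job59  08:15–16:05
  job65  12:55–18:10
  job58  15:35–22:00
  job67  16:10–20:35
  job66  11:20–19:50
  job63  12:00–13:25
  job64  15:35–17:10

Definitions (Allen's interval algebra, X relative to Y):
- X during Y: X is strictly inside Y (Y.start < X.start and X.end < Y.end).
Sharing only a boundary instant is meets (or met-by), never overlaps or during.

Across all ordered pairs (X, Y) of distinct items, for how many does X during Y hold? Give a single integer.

Checking all 90 ordered pairs for relation 'during'; matching pairs in alphabetical order:
(job61, job58): job61 during job58 ✓
(job62, job66): job62 during job66 ✓
(job63, job59): job63 during job59 ✓
(job63, job60): job63 during job60 ✓
(job63, job66): job63 during job66 ✓
(job64, job62): job64 during job62 ✓
(job64, job65): job64 during job65 ✓
(job64, job66): job64 during job66 ✓
(job65, job66): job65 during job66 ✓
(job67, job58): job67 during job58 ✓
Count: 10.

10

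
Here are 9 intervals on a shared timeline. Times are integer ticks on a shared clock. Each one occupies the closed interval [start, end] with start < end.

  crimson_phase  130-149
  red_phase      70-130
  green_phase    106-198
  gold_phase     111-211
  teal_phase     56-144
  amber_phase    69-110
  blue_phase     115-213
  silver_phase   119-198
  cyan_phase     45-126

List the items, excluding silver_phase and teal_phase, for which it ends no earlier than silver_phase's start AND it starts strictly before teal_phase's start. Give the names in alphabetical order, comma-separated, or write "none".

Conditions: its end is no earlier than silver_phase's start (X.end >= 119) AND its start is strictly before teal_phase's start (X.start < 56).
amber_phase: end 110 >= 119? ✗; start 69 < 56? ✗ → no.
blue_phase: end 213 >= 119? ✓; start 115 < 56? ✗ → no.
crimson_phase: end 149 >= 119? ✓; start 130 < 56? ✗ → no.
cyan_phase: end 126 >= 119? ✓; start 45 < 56? ✓ → yes.
gold_phase: end 211 >= 119? ✓; start 111 < 56? ✗ → no.
green_phase: end 198 >= 119? ✓; start 106 < 56? ✗ → no.
red_phase: end 130 >= 119? ✓; start 70 < 56? ✗ → no.
Result: cyan_phase.

cyan_phase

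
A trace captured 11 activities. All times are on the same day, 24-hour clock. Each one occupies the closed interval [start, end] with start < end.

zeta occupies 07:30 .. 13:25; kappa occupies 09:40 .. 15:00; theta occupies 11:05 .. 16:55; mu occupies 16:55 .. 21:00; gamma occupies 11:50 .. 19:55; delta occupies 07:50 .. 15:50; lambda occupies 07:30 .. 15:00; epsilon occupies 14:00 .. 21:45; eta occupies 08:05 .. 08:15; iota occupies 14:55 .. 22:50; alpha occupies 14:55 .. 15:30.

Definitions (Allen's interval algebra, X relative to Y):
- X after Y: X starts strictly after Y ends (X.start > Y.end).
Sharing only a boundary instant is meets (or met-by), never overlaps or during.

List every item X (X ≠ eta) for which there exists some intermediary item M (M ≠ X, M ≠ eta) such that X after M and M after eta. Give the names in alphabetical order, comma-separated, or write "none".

Target eta = [08:05, 08:15].
Intermediaries M with M after eta: alpha, epsilon, gamma, iota, kappa, mu, theta.
Via alpha — items with X after alpha: mu.
Via epsilon — items with X after epsilon: none.
Via gamma — items with X after gamma: none.
Via iota — items with X after iota: none.
Via kappa — items with X after kappa: mu.
Via mu — items with X after mu: none.
Via theta — items with X after theta: none.
Union: mu.

mu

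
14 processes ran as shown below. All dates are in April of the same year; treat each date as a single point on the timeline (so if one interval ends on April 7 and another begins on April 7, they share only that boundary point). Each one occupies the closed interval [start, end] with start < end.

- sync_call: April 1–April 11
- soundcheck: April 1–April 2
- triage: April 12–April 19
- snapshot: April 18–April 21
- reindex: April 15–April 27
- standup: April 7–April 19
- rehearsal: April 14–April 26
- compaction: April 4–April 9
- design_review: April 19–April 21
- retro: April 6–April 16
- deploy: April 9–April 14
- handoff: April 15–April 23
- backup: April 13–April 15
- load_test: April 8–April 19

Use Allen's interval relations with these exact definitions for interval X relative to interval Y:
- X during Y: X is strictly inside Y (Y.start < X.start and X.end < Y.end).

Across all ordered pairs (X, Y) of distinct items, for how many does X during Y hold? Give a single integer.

15

Checking all 182 ordered pairs for relation 'during'; matching pairs in alphabetical order:
(backup, load_test): backup during load_test ✓
(backup, retro): backup during retro ✓
(backup, standup): backup during standup ✓
(backup, triage): backup during triage ✓
(compaction, sync_call): compaction during sync_call ✓
(deploy, load_test): deploy during load_test ✓
(deploy, retro): deploy during retro ✓
(deploy, standup): deploy during standup ✓
(design_review, handoff): design_review during handoff ✓
(design_review, rehearsal): design_review during rehearsal ✓
(design_review, reindex): design_review during reindex ✓
(handoff, rehearsal): handoff during rehearsal ✓
(snapshot, handoff): snapshot during handoff ✓
(snapshot, rehearsal): snapshot during rehearsal ✓
(snapshot, reindex): snapshot during reindex ✓
Count: 15.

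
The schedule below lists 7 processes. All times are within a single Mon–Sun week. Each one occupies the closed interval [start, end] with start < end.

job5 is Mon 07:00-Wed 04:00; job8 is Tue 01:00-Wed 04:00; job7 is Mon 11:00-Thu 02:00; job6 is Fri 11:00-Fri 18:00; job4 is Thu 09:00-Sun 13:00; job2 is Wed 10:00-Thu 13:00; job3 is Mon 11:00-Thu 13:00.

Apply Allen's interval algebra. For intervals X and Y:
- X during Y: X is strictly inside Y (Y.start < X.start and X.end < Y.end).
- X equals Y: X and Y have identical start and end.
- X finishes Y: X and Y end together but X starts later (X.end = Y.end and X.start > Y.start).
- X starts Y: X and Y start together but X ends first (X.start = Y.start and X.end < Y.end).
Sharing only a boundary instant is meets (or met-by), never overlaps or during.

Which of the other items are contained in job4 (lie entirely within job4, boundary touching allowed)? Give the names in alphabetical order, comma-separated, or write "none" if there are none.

job6

Target job4 = [Thu 09:00, Sun 13:00].
job2 [Wed 10:00, Thu 13:00] → overlaps → no.
job3 [Mon 11:00, Thu 13:00] → overlaps → no.
job5 [Mon 07:00, Wed 04:00] → before → no.
job6 [Fri 11:00, Fri 18:00] → during → yes.
job7 [Mon 11:00, Thu 02:00] → before → no.
job8 [Tue 01:00, Wed 04:00] → before → no.
Result: job6.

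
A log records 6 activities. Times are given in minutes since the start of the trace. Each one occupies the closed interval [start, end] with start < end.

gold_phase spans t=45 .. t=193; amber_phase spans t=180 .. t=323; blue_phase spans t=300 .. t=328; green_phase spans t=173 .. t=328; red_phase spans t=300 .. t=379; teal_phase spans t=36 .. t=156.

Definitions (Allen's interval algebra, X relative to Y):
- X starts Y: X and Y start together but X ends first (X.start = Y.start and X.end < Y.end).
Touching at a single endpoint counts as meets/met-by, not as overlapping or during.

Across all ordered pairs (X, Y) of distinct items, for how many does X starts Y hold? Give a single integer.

1

Checking all 30 ordered pairs for relation 'starts'; matching pairs in alphabetical order:
(blue_phase, red_phase): blue_phase starts red_phase ✓
Count: 1.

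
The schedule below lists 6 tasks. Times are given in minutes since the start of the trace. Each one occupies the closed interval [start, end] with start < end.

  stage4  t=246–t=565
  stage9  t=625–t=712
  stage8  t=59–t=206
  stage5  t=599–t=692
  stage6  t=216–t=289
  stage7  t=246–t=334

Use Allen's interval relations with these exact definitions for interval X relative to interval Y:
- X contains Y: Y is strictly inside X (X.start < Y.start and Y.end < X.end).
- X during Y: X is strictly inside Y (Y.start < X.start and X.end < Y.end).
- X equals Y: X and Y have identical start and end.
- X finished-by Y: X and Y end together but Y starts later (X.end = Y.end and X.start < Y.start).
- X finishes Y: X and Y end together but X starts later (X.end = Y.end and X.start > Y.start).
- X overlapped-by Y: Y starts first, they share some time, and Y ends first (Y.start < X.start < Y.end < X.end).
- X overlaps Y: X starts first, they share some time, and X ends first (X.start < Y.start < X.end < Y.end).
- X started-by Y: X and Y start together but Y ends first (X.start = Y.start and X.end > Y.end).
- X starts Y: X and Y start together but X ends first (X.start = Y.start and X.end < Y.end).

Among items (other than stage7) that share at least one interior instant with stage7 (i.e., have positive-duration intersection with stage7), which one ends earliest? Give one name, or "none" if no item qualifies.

stage6

Target stage7 = [t=246, t=334].
stage4 [t=246, t=565] → started-by → candidate.
stage5 [t=599, t=692] → after → excluded.
stage6 [t=216, t=289] → overlaps → candidate.
stage8 [t=59, t=206] → before → excluded.
stage9 [t=625, t=712] → after → excluded.
Among candidates, earliest end is t=289 → stage6.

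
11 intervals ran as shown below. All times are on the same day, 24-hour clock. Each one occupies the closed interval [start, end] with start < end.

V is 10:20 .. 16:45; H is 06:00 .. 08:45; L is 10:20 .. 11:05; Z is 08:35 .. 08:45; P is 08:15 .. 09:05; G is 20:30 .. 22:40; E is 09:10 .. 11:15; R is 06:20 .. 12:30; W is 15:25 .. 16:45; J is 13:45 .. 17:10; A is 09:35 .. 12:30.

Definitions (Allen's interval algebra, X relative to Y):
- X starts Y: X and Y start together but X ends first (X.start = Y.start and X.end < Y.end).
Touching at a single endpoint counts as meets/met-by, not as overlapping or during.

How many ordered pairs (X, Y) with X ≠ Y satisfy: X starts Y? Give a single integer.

1

Checking all 110 ordered pairs for relation 'starts'; matching pairs in alphabetical order:
(L, V): L starts V ✓
Count: 1.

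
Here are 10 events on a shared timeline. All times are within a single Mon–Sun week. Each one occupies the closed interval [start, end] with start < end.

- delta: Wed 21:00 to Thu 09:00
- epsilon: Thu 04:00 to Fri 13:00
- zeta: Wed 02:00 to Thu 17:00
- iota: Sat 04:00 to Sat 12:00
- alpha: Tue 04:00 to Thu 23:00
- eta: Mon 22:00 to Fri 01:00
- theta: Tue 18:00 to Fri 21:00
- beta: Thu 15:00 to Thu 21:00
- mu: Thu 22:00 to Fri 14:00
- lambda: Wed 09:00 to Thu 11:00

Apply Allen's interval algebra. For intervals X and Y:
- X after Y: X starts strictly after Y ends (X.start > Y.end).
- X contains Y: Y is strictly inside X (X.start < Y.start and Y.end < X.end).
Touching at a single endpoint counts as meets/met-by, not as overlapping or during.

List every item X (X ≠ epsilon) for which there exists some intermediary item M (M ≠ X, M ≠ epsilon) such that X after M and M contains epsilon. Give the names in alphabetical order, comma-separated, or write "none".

Target epsilon = [Thu 04:00, Fri 13:00].
Intermediaries M with M contains epsilon: theta.
Via theta — items with X after theta: iota.
Union: iota.

iota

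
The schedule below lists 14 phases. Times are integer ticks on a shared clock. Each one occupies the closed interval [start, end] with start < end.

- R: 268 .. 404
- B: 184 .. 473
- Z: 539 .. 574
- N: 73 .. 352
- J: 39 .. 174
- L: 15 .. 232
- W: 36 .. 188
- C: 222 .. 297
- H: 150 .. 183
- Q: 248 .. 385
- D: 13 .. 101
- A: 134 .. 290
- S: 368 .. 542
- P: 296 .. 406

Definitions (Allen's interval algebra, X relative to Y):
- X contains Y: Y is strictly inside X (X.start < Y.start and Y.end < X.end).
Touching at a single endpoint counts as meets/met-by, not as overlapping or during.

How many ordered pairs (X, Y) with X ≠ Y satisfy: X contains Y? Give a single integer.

13

Checking all 182 ordered pairs for relation 'contains'; matching pairs in alphabetical order:
(A, H): A contains H ✓
(B, C): B contains C ✓
(B, P): B contains P ✓
(B, Q): B contains Q ✓
(B, R): B contains R ✓
(L, H): L contains H ✓
(L, J): L contains J ✓
(L, W): L contains W ✓
(N, A): N contains A ✓
(N, C): N contains C ✓
(N, H): N contains H ✓
(W, H): W contains H ✓
(W, J): W contains J ✓
Count: 13.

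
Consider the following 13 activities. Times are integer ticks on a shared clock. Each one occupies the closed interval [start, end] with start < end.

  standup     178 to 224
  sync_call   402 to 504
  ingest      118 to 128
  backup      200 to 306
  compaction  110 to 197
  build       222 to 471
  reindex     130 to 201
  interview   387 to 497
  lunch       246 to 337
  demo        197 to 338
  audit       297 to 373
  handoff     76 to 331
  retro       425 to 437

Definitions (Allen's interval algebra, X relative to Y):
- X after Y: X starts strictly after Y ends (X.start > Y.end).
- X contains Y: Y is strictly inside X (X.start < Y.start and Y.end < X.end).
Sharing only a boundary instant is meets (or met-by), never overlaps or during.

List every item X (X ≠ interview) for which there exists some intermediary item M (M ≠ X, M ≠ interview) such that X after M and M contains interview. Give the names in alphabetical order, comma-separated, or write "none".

Target interview = [387, 497].
Intermediaries M with M contains interview: none.
Union: none.

none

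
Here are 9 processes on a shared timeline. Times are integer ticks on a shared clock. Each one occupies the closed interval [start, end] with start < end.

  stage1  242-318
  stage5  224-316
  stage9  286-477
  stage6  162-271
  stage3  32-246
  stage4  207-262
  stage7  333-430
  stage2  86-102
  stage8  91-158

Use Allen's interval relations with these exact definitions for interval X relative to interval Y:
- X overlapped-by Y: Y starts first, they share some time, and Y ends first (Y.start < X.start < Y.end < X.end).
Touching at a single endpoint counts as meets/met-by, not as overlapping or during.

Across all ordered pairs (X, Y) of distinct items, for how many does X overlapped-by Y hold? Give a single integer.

Checking all 72 ordered pairs for relation 'overlapped-by'; matching pairs in alphabetical order:
(stage1, stage3): stage1 overlapped-by stage3 ✓
(stage1, stage4): stage1 overlapped-by stage4 ✓
(stage1, stage5): stage1 overlapped-by stage5 ✓
(stage1, stage6): stage1 overlapped-by stage6 ✓
(stage4, stage3): stage4 overlapped-by stage3 ✓
(stage5, stage3): stage5 overlapped-by stage3 ✓
(stage5, stage4): stage5 overlapped-by stage4 ✓
(stage5, stage6): stage5 overlapped-by stage6 ✓
(stage6, stage3): stage6 overlapped-by stage3 ✓
(stage8, stage2): stage8 overlapped-by stage2 ✓
(stage9, stage1): stage9 overlapped-by stage1 ✓
(stage9, stage5): stage9 overlapped-by stage5 ✓
Count: 12.

12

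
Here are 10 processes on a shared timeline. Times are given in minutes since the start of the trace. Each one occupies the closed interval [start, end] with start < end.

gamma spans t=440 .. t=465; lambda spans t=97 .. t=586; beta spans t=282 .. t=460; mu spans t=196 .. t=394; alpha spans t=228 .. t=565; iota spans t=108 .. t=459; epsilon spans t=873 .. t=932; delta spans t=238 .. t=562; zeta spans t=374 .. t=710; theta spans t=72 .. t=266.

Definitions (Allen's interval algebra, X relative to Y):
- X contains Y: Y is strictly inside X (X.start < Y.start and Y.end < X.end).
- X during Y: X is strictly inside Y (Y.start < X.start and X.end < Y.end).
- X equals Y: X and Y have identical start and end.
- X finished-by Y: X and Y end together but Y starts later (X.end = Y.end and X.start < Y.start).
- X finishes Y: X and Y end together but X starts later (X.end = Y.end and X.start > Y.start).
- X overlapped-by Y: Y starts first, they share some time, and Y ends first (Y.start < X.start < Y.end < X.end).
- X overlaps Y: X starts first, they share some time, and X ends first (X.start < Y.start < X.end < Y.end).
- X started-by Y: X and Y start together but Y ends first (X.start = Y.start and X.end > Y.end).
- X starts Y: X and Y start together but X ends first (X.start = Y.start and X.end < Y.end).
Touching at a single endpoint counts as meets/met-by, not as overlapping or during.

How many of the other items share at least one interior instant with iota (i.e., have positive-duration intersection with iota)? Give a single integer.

8

Target iota = [t=108, t=459].
alpha [t=228, t=565] → overlapped-by → counts.
beta [t=282, t=460] → overlapped-by → counts.
delta [t=238, t=562] → overlapped-by → counts.
epsilon [t=873, t=932] → after → no.
gamma [t=440, t=465] → overlapped-by → counts.
lambda [t=97, t=586] → contains → counts.
mu [t=196, t=394] → during → counts.
theta [t=72, t=266] → overlaps → counts.
zeta [t=374, t=710] → overlapped-by → counts.
Total: 8.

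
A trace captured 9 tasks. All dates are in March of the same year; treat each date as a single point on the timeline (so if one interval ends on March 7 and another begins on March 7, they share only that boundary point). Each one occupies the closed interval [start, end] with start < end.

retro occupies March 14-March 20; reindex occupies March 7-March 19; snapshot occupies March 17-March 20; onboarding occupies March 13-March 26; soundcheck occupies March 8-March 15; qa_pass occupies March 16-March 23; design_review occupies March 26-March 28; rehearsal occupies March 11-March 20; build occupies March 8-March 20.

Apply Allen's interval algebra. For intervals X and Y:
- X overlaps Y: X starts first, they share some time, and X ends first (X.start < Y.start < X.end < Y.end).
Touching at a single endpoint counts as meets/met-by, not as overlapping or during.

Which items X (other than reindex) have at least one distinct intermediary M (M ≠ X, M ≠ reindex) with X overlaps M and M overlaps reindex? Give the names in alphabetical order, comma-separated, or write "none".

Target reindex = [March 7, March 19].
Intermediaries M with M overlaps reindex: none.
Union: none.

none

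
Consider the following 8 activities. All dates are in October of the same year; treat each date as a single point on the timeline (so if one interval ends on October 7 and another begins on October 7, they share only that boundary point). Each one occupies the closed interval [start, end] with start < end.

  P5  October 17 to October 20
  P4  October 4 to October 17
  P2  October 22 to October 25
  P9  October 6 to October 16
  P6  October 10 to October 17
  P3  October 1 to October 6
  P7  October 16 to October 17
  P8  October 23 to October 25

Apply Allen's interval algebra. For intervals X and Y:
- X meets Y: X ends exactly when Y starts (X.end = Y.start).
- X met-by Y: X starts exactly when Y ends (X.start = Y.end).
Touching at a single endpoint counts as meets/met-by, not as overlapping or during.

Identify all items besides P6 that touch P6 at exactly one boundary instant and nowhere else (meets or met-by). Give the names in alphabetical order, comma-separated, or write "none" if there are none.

Target P6 = [October 10, October 17].
P2 [October 22, October 25] → after → no.
P3 [October 1, October 6] → before → no.
P4 [October 4, October 17] → finished-by → no.
P5 [October 17, October 20] → met-by → yes.
P7 [October 16, October 17] → finishes → no.
P8 [October 23, October 25] → after → no.
P9 [October 6, October 16] → overlaps → no.
Result: P5.

P5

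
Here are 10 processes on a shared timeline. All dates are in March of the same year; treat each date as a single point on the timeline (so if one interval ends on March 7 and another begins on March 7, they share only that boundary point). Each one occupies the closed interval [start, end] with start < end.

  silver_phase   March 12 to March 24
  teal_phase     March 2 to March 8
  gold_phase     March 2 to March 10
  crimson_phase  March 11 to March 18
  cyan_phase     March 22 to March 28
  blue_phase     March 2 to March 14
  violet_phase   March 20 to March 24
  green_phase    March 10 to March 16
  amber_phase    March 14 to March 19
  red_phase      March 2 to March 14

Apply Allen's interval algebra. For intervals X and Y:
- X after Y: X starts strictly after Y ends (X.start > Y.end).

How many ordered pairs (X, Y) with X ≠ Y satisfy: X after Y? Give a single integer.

21

Checking all 90 ordered pairs for relation 'after'; matching pairs in alphabetical order:
(amber_phase, gold_phase): amber_phase after gold_phase ✓
(amber_phase, teal_phase): amber_phase after teal_phase ✓
(crimson_phase, gold_phase): crimson_phase after gold_phase ✓
(crimson_phase, teal_phase): crimson_phase after teal_phase ✓
(cyan_phase, amber_phase): cyan_phase after amber_phase ✓
(cyan_phase, blue_phase): cyan_phase after blue_phase ✓
(cyan_phase, crimson_phase): cyan_phase after crimson_phase ✓
(cyan_phase, gold_phase): cyan_phase after gold_phase ✓
(cyan_phase, green_phase): cyan_phase after green_phase ✓
(cyan_phase, red_phase): cyan_phase after red_phase ✓
(cyan_phase, teal_phase): cyan_phase after teal_phase ✓
(green_phase, teal_phase): green_phase after teal_phase ✓
(silver_phase, gold_phase): silver_phase after gold_phase ✓
(silver_phase, teal_phase): silver_phase after teal_phase ✓
(violet_phase, amber_phase): violet_phase after amber_phase ✓
(violet_phase, blue_phase): violet_phase after blue_phase ✓
(violet_phase, crimson_phase): violet_phase after crimson_phase ✓
(violet_phase, gold_phase): violet_phase after gold_phase ✓
(violet_phase, green_phase): violet_phase after green_phase ✓
(violet_phase, red_phase): violet_phase after red_phase ✓
(violet_phase, teal_phase): violet_phase after teal_phase ✓
Count: 21.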